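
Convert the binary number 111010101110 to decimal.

Sum of powers of 2 for each 1-bit:
2^1 + 2^2 + 2^3 + 2^5 + 2^7 + 2^9 + 2^10 + 2^11
= 2 + 4 + 8 + 32 + 128 + 512 + 1024 + 2048
= 3758



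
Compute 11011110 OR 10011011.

OR: 1 when either bit is 1
  11011110
| 10011011
----------
  11011111
Decimal: 222 | 155 = 223



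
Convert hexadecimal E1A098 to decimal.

Expand by place value (powers of 16):
Digit values: E = 14, A = 10
E1A098 = 14 × 16^5 + 1 × 16^4 + 10 × 16^3 + 0 × 16^2 + 9 × 16^1 + 8 × 16^0
= 14 × 1048576 + 1 × 65536 + 10 × 4096 + 0 × 256 + 9 × 16 + 8 × 1
= 14680064 + 65536 + 40960 + 0 + 144 + 8
= 14786712



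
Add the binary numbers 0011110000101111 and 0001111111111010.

Add column by column from the right: bit + bit + carry-in; write the sum mod 2, carry 1 when the sum is 2 or 3.
carry:  0111111111111100
        0011110000101111
+       0001111111111010
------------------------
       00101110000101001
(the carry out of the leftmost column, 0, becomes the leading bit)
Decimal check:
  0011110000101111 = 8192 + 4096 + 2048 + 1024 + 32 + 8 + 4 + 2 + 1 = 15407
  0001111111111010 = 4096 + 2048 + 1024 + 512 + 256 + 128 + 64 + 32 + 16 + 8 + 2 = 8186
  15407 + 8186 = 23593, and 00101110000101001 = 16384 + 4096 + 2048 + 1024 + 32 + 8 + 1 = 23593 ✓



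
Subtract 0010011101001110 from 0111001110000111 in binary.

Method 1 - Direct subtraction (column by column from the right: bit − bit − borrow-in; if negative, add 2 and borrow 1 from the next column):
borrow: 0001100011110000
        0111001110000111
-       0010011101001110
------------------------
        0100110000111001

Method 2 - Add two's complement:
Two's complement of 0010011101001110: invert → 1101100010110001, add 1 → 1101100010110010
  0111001110000111
+ 1101100010110010
------------------
 10100110000111001  (end carry out of the top bit = 1)
Discarding the end carry: 0100110000111001
Decimal check:
  0111001110000111 = 16384 + 8192 + 4096 + 512 + 256 + 128 + 4 + 2 + 1 = 29575
  0010011101001110 = 8192 + 1024 + 512 + 256 + 64 + 8 + 4 + 2 = 10062
  29575 - 10062 = 19513, and 0100110000111001 = 16384 + 2048 + 1024 + 32 + 16 + 8 + 1 = 19513 ✓



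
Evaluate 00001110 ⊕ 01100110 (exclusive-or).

XOR: 1 when bits differ
  00001110
^ 01100110
----------
  01101000
Decimal: 14 ^ 102 = 104



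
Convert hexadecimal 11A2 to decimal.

Expand by place value (powers of 16):
Digit values: A = 10
11A2 = 1 × 16^3 + 1 × 16^2 + 10 × 16^1 + 2 × 16^0
= 1 × 4096 + 1 × 256 + 10 × 16 + 2 × 1
= 4096 + 256 + 160 + 2
= 4514



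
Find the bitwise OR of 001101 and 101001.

OR: 1 when either bit is 1
  001101
| 101001
--------
  101101
Decimal: 13 | 41 = 45



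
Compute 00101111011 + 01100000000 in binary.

Add column by column from the right: bit + bit + carry-in; write the sum mod 2, carry 1 when the sum is 2 or 3.
carry:  11000000000
        00101111011
+       01100000000
-------------------
       010001111011
(the carry out of the leftmost column, 0, becomes the leading bit)
Decimal check:
  00101111011 = 256 + 64 + 32 + 16 + 8 + 2 + 1 = 379
  01100000000 = 512 + 256 = 768
  379 + 768 = 1147, and 010001111011 = 1024 + 64 + 32 + 16 + 8 + 2 + 1 = 1147 ✓



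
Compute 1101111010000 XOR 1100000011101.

XOR: 1 when bits differ
  1101111010000
^ 1100000011101
---------------
  0001111001101
Decimal: 7120 ^ 6173 = 973



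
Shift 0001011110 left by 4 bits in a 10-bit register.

Original: 0001011110 (decimal 94)
Shift left by 4 positions
Append 4 zeros on the right and drop the 4 high bits that overflow the 10-bit width
Result: 0111100000 (decimal 480)
Equivalent: 94 << 4 = 94 × 2^4 = 1504, truncated to 10 bits = 480



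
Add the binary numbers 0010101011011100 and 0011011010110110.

Add column by column from the right: bit + bit + carry-in; write the sum mod 2, carry 1 when the sum is 2 or 3.
carry:  0111110111111000
        0010101011011100
+       0011011010110110
------------------------
       00110000110010010
(the carry out of the leftmost column, 0, becomes the leading bit)
Decimal check:
  0010101011011100 = 8192 + 2048 + 512 + 128 + 64 + 16 + 8 + 4 = 10972
  0011011010110110 = 8192 + 4096 + 1024 + 512 + 128 + 32 + 16 + 4 + 2 = 14006
  10972 + 14006 = 24978, and 00110000110010010 = 16384 + 8192 + 256 + 128 + 16 + 2 = 24978 ✓



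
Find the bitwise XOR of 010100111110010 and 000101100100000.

XOR: 1 when bits differ
  010100111110010
^ 000101100100000
-----------------
  010001011010010
Decimal: 10738 ^ 2848 = 8914



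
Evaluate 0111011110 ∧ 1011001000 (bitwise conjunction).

AND: 1 only when both bits are 1
  0111011110
& 1011001000
------------
  0011001000
Decimal: 478 & 712 = 200



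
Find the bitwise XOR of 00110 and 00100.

XOR: 1 when bits differ
  00110
^ 00100
-------
  00010
Decimal: 6 ^ 4 = 2



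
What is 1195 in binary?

Using repeated division by 2:
1195 ÷ 2 = 597 remainder 1
597 ÷ 2 = 298 remainder 1
298 ÷ 2 = 149 remainder 0
149 ÷ 2 = 74 remainder 1
74 ÷ 2 = 37 remainder 0
37 ÷ 2 = 18 remainder 1
18 ÷ 2 = 9 remainder 0
9 ÷ 2 = 4 remainder 1
4 ÷ 2 = 2 remainder 0
2 ÷ 2 = 1 remainder 0
1 ÷ 2 = 0 remainder 1
Reading remainders bottom to top: 10010101011



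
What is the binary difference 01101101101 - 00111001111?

Method 1 - Direct subtraction (column by column from the right: bit − bit − borrow-in; if negative, add 2 and borrow 1 from the next column):
borrow: 01100111100
        01101101101
-       00111001111
-------------------
        00110011110

Method 2 - Add two's complement:
Two's complement of 00111001111: invert → 11000110000, add 1 → 11000110001
  01101101101
+ 11000110001
-------------
 100110011110  (end carry out of the top bit = 1)
Discarding the end carry: 00110011110
Decimal check:
  01101101101 = 512 + 256 + 64 + 32 + 8 + 4 + 1 = 877
  00111001111 = 256 + 128 + 64 + 8 + 4 + 2 + 1 = 463
  877 - 463 = 414, and 00110011110 = 256 + 128 + 16 + 8 + 4 + 2 = 414 ✓



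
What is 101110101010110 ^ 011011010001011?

XOR: 1 when bits differ
  101110101010110
^ 011011010001011
-----------------
  110101111011101
Decimal: 23894 ^ 13963 = 27613



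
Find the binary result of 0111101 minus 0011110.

Method 1 - Direct subtraction (column by column from the right: bit − bit − borrow-in; if negative, add 2 and borrow 1 from the next column):
borrow: 0111100
        0111101
-       0011110
---------------
        0011111

Method 2 - Add two's complement:
Two's complement of 0011110: invert → 1100001, add 1 → 1100010
  0111101
+ 1100010
---------
 10011111  (end carry out of the top bit = 1)
Discarding the end carry: 0011111
Decimal check:
  0111101 = 32 + 16 + 8 + 4 + 1 = 61
  0011110 = 16 + 8 + 4 + 2 = 30
  61 - 30 = 31, and 0011111 = 16 + 8 + 4 + 2 + 1 = 31 ✓



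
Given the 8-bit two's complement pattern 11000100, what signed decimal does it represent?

Binary: 11000100
Sign bit: 1 (negative)
Invert: 00111011
Add 1:  00111100
Magnitude: 00111100 = 32 + 16 + 8 + 4 = 60
Value: -60



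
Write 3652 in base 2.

Using repeated division by 2:
3652 ÷ 2 = 1826 remainder 0
1826 ÷ 2 = 913 remainder 0
913 ÷ 2 = 456 remainder 1
456 ÷ 2 = 228 remainder 0
228 ÷ 2 = 114 remainder 0
114 ÷ 2 = 57 remainder 0
57 ÷ 2 = 28 remainder 1
28 ÷ 2 = 14 remainder 0
14 ÷ 2 = 7 remainder 0
7 ÷ 2 = 3 remainder 1
3 ÷ 2 = 1 remainder 1
1 ÷ 2 = 0 remainder 1
Reading remainders bottom to top: 111001000100



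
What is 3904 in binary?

Using repeated division by 2:
3904 ÷ 2 = 1952 remainder 0
1952 ÷ 2 = 976 remainder 0
976 ÷ 2 = 488 remainder 0
488 ÷ 2 = 244 remainder 0
244 ÷ 2 = 122 remainder 0
122 ÷ 2 = 61 remainder 0
61 ÷ 2 = 30 remainder 1
30 ÷ 2 = 15 remainder 0
15 ÷ 2 = 7 remainder 1
7 ÷ 2 = 3 remainder 1
3 ÷ 2 = 1 remainder 1
1 ÷ 2 = 0 remainder 1
Reading remainders bottom to top: 111101000000



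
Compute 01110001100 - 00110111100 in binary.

Method 1 - Direct subtraction (column by column from the right: bit − bit − borrow-in; if negative, add 2 and borrow 1 from the next column):
borrow: 01111100000
        01110001100
-       00110111100
-------------------
        00111010000

Method 2 - Add two's complement:
Two's complement of 00110111100: invert → 11001000011, add 1 → 11001000100
  01110001100
+ 11001000100
-------------
 100111010000  (end carry out of the top bit = 1)
Discarding the end carry: 00111010000
Decimal check:
  01110001100 = 512 + 256 + 128 + 8 + 4 = 908
  00110111100 = 256 + 128 + 32 + 16 + 8 + 4 = 444
  908 - 444 = 464, and 00111010000 = 256 + 128 + 64 + 16 = 464 ✓



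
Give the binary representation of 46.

Using repeated division by 2:
46 ÷ 2 = 23 remainder 0
23 ÷ 2 = 11 remainder 1
11 ÷ 2 = 5 remainder 1
5 ÷ 2 = 2 remainder 1
2 ÷ 2 = 1 remainder 0
1 ÷ 2 = 0 remainder 1
Reading remainders bottom to top: 101110



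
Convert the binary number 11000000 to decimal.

Sum of powers of 2 for each 1-bit:
2^6 + 2^7
= 64 + 128
= 192



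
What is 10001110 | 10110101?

OR: 1 when either bit is 1
  10001110
| 10110101
----------
  10111111
Decimal: 142 | 181 = 191



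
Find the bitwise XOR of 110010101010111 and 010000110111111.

XOR: 1 when bits differ
  110010101010111
^ 010000110111111
-----------------
  100010011101000
Decimal: 25943 ^ 8639 = 17640



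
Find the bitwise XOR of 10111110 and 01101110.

XOR: 1 when bits differ
  10111110
^ 01101110
----------
  11010000
Decimal: 190 ^ 110 = 208



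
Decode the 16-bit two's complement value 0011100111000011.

Binary: 0011100111000011
Sign bit: 0 (non-negative)
Read directly as an unsigned value:
0011100111000011 = 8192 + 4096 + 2048 + 256 + 128 + 64 + 2 + 1 = 14787
Value: 14787



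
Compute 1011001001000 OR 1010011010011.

OR: 1 when either bit is 1
  1011001001000
| 1010011010011
---------------
  1011011011011
Decimal: 5704 | 5331 = 5851



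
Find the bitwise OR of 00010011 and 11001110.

OR: 1 when either bit is 1
  00010011
| 11001110
----------
  11011111
Decimal: 19 | 206 = 223



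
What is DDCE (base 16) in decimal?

Expand by place value (powers of 16):
Digit values: D = 13, C = 12, E = 14
DDCE = 13 × 16^3 + 13 × 16^2 + 12 × 16^1 + 14 × 16^0
= 13 × 4096 + 13 × 256 + 12 × 16 + 14 × 1
= 53248 + 3328 + 192 + 14
= 56782



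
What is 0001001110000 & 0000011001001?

AND: 1 only when both bits are 1
  0001001110000
& 0000011001001
---------------
  0000001000000
Decimal: 624 & 201 = 64



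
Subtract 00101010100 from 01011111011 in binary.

Method 1 - Direct subtraction (column by column from the right: bit − bit − borrow-in; if negative, add 2 and borrow 1 from the next column):
borrow: 01000001000
        01011111011
-       00101010100
-------------------
        00110100111

Method 2 - Add two's complement:
Two's complement of 00101010100: invert → 11010101011, add 1 → 11010101100
  01011111011
+ 11010101100
-------------
 100110100111  (end carry out of the top bit = 1)
Discarding the end carry: 00110100111
Decimal check:
  01011111011 = 512 + 128 + 64 + 32 + 16 + 8 + 2 + 1 = 763
  00101010100 = 256 + 64 + 16 + 4 = 340
  763 - 340 = 423, and 00110100111 = 256 + 128 + 32 + 4 + 2 + 1 = 423 ✓



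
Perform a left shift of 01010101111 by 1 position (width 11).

Original: 01010101111 (decimal 687)
Shift left by 1 position
Append 1 zero on the right
Result: 10101011110 (decimal 1374)
Equivalent: 687 << 1 = 687 × 2^1 = 1374



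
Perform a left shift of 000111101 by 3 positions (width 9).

Original: 000111101 (decimal 61)
Shift left by 3 positions
Append 3 zeros on the right
Result: 111101000 (decimal 488)
Equivalent: 61 << 3 = 61 × 2^3 = 488



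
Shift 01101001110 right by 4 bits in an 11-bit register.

Original: 01101001110 (decimal 846)
Shift right by 4 positions
Drop the 4 low bits; fill with zeros on the left
Result: 00000110100 (decimal 52)
Equivalent: 846 >> 4 = 846 ÷ 2^4 = 52



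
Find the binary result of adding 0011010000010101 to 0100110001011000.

Add column by column from the right: bit + bit + carry-in; write the sum mod 2, carry 1 when the sum is 2 or 3.
carry:  1111100000100000
        0011010000010101
+       0100110001011000
------------------------
       01000000001101101
(the carry out of the leftmost column, 0, becomes the leading bit)
Decimal check:
  0011010000010101 = 8192 + 4096 + 1024 + 16 + 4 + 1 = 13333
  0100110001011000 = 16384 + 2048 + 1024 + 64 + 16 + 8 = 19544
  13333 + 19544 = 32877, and 01000000001101101 = 32768 + 64 + 32 + 8 + 4 + 1 = 32877 ✓



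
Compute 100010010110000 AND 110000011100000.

AND: 1 only when both bits are 1
  100010010110000
& 110000011100000
-----------------
  100000010100000
Decimal: 17584 & 24800 = 16544



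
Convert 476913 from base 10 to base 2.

Using repeated division by 2:
476913 ÷ 2 = 238456 remainder 1
238456 ÷ 2 = 119228 remainder 0
119228 ÷ 2 = 59614 remainder 0
59614 ÷ 2 = 29807 remainder 0
29807 ÷ 2 = 14903 remainder 1
14903 ÷ 2 = 7451 remainder 1
7451 ÷ 2 = 3725 remainder 1
3725 ÷ 2 = 1862 remainder 1
1862 ÷ 2 = 931 remainder 0
931 ÷ 2 = 465 remainder 1
465 ÷ 2 = 232 remainder 1
232 ÷ 2 = 116 remainder 0
116 ÷ 2 = 58 remainder 0
58 ÷ 2 = 29 remainder 0
29 ÷ 2 = 14 remainder 1
14 ÷ 2 = 7 remainder 0
7 ÷ 2 = 3 remainder 1
3 ÷ 2 = 1 remainder 1
1 ÷ 2 = 0 remainder 1
Reading remainders bottom to top: 1110100011011110001



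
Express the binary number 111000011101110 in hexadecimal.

Group into 4-bit nibbles from right:
  0111 = 7
  0000 = 0
  1110 = E
  1110 = E
Result: 70EE



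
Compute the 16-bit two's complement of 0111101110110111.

Original: 0111101110110111
Step 1 - Invert all bits: 1000010001001000
Step 2 - Add 1: 1000010001001001
Verification: 0111101110110111 + 1000010001001001 = 10000000000000000; discarding the end carry (carry out of the top bit) leaves the 16-bit value 0000000000000000, as required for x + (-x)



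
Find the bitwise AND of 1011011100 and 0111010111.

AND: 1 only when both bits are 1
  1011011100
& 0111010111
------------
  0011010100
Decimal: 732 & 471 = 212



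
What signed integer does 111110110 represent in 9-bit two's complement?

Binary: 111110110
Sign bit: 1 (negative)
Invert: 000001001
Add 1:  000001010
Magnitude: 000001010 = 8 + 2 = 10
Value: -10



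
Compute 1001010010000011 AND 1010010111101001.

AND: 1 only when both bits are 1
  1001010010000011
& 1010010111101001
------------------
  1000010010000001
Decimal: 38019 & 42473 = 33921



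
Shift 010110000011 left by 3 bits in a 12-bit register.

Original: 010110000011 (decimal 1411)
Shift left by 3 positions
Append 3 zeros on the right and drop the 3 high bits that overflow the 12-bit width
Result: 110000011000 (decimal 3096)
Equivalent: 1411 << 3 = 1411 × 2^3 = 11288, truncated to 12 bits = 3096



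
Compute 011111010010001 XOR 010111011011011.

XOR: 1 when bits differ
  011111010010001
^ 010111011011011
-----------------
  001000001001010
Decimal: 16017 ^ 11995 = 4170



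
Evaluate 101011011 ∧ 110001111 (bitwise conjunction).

AND: 1 only when both bits are 1
  101011011
& 110001111
-----------
  100001011
Decimal: 347 & 399 = 267



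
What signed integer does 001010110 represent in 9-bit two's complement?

Binary: 001010110
Sign bit: 0 (non-negative)
Read directly as an unsigned value:
001010110 = 64 + 16 + 4 + 2 = 86
Value: 86



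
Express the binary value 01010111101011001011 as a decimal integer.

Sum of powers of 2 for each 1-bit:
2^0 + 2^1 + 2^3 + 2^6 + 2^7 + 2^9 + 2^11 + 2^12 + 2^13 + 2^14 + 2^16 + 2^18
= 1 + 2 + 8 + 64 + 128 + 512 + 2048 + 4096 + 8192 + 16384 + 65536 + 262144
= 359115



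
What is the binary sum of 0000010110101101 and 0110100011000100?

Add column by column from the right: bit + bit + carry-in; write the sum mod 2, carry 1 when the sum is 2 or 3.
carry:  0000001100011000
        0000010110101101
+       0110100011000100
------------------------
       00110111001110001
(the carry out of the leftmost column, 0, becomes the leading bit)
Decimal check:
  0000010110101101 = 1024 + 256 + 128 + 32 + 8 + 4 + 1 = 1453
  0110100011000100 = 16384 + 8192 + 2048 + 128 + 64 + 4 = 26820
  1453 + 26820 = 28273, and 00110111001110001 = 16384 + 8192 + 2048 + 1024 + 512 + 64 + 32 + 16 + 1 = 28273 ✓



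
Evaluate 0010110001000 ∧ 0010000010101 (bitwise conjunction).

AND: 1 only when both bits are 1
  0010110001000
& 0010000010101
---------------
  0010000000000
Decimal: 1416 & 1045 = 1024



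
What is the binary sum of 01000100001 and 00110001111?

Add column by column from the right: bit + bit + carry-in; write the sum mod 2, carry 1 when the sum is 2 or 3.
carry:  00000011110
        01000100001
+       00110001111
-------------------
       001110110000
(the carry out of the leftmost column, 0, becomes the leading bit)
Decimal check:
  01000100001 = 512 + 32 + 1 = 545
  00110001111 = 256 + 128 + 8 + 4 + 2 + 1 = 399
  545 + 399 = 944, and 001110110000 = 512 + 256 + 128 + 32 + 16 = 944 ✓



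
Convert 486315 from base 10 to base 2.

Using repeated division by 2:
486315 ÷ 2 = 243157 remainder 1
243157 ÷ 2 = 121578 remainder 1
121578 ÷ 2 = 60789 remainder 0
60789 ÷ 2 = 30394 remainder 1
30394 ÷ 2 = 15197 remainder 0
15197 ÷ 2 = 7598 remainder 1
7598 ÷ 2 = 3799 remainder 0
3799 ÷ 2 = 1899 remainder 1
1899 ÷ 2 = 949 remainder 1
949 ÷ 2 = 474 remainder 1
474 ÷ 2 = 237 remainder 0
237 ÷ 2 = 118 remainder 1
118 ÷ 2 = 59 remainder 0
59 ÷ 2 = 29 remainder 1
29 ÷ 2 = 14 remainder 1
14 ÷ 2 = 7 remainder 0
7 ÷ 2 = 3 remainder 1
3 ÷ 2 = 1 remainder 1
1 ÷ 2 = 0 remainder 1
Reading remainders bottom to top: 1110110101110101011



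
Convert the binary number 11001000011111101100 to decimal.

Sum of powers of 2 for each 1-bit:
2^2 + 2^3 + 2^5 + 2^6 + 2^7 + 2^8 + 2^9 + 2^10 + 2^15 + 2^18 + 2^19
= 4 + 8 + 32 + 64 + 128 + 256 + 512 + 1024 + 32768 + 262144 + 524288
= 821228



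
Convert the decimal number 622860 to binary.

Using repeated division by 2:
622860 ÷ 2 = 311430 remainder 0
311430 ÷ 2 = 155715 remainder 0
155715 ÷ 2 = 77857 remainder 1
77857 ÷ 2 = 38928 remainder 1
38928 ÷ 2 = 19464 remainder 0
19464 ÷ 2 = 9732 remainder 0
9732 ÷ 2 = 4866 remainder 0
4866 ÷ 2 = 2433 remainder 0
2433 ÷ 2 = 1216 remainder 1
1216 ÷ 2 = 608 remainder 0
608 ÷ 2 = 304 remainder 0
304 ÷ 2 = 152 remainder 0
152 ÷ 2 = 76 remainder 0
76 ÷ 2 = 38 remainder 0
38 ÷ 2 = 19 remainder 0
19 ÷ 2 = 9 remainder 1
9 ÷ 2 = 4 remainder 1
4 ÷ 2 = 2 remainder 0
2 ÷ 2 = 1 remainder 0
1 ÷ 2 = 0 remainder 1
Reading remainders bottom to top: 10011000000100001100



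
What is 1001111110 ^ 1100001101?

XOR: 1 when bits differ
  1001111110
^ 1100001101
------------
  0101110011
Decimal: 638 ^ 781 = 371



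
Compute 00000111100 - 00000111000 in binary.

Method 1 - Direct subtraction (column by column from the right: bit − bit − borrow-in; if negative, add 2 and borrow 1 from the next column):
borrow: 00000000000
        00000111100
-       00000111000
-------------------
        00000000100

Method 2 - Add two's complement:
Two's complement of 00000111000: invert → 11111000111, add 1 → 11111001000
  00000111100
+ 11111001000
-------------
 100000000100  (end carry out of the top bit = 1)
Discarding the end carry: 00000000100
Decimal check:
  00000111100 = 32 + 16 + 8 + 4 = 60
  00000111000 = 32 + 16 + 8 = 56
  60 - 56 = 4, and 00000000100 = 4 ✓



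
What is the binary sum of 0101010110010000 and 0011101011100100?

Add column by column from the right: bit + bit + carry-in; write the sum mod 2, carry 1 when the sum is 2 or 3.
carry:  1111111100000000
        0101010110010000
+       0011101011100100
------------------------
       01001000001110100
(the carry out of the leftmost column, 0, becomes the leading bit)
Decimal check:
  0101010110010000 = 16384 + 4096 + 1024 + 256 + 128 + 16 = 21904
  0011101011100100 = 8192 + 4096 + 2048 + 512 + 128 + 64 + 32 + 4 = 15076
  21904 + 15076 = 36980, and 01001000001110100 = 32768 + 4096 + 64 + 32 + 16 + 4 = 36980 ✓



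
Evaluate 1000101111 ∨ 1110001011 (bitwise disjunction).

OR: 1 when either bit is 1
  1000101111
| 1110001011
------------
  1110101111
Decimal: 559 | 907 = 943



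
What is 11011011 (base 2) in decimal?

Sum of powers of 2 for each 1-bit:
2^0 + 2^1 + 2^3 + 2^4 + 2^6 + 2^7
= 1 + 2 + 8 + 16 + 64 + 128
= 219



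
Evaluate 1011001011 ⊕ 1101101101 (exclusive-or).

XOR: 1 when bits differ
  1011001011
^ 1101101101
------------
  0110100110
Decimal: 715 ^ 877 = 422



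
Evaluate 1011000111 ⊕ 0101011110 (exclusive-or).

XOR: 1 when bits differ
  1011000111
^ 0101011110
------------
  1110011001
Decimal: 711 ^ 350 = 921



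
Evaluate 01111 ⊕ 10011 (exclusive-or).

XOR: 1 when bits differ
  01111
^ 10011
-------
  11100
Decimal: 15 ^ 19 = 28



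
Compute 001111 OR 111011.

OR: 1 when either bit is 1
  001111
| 111011
--------
  111111
Decimal: 15 | 59 = 63



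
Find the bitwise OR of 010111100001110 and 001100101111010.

OR: 1 when either bit is 1
  010111100001110
| 001100101111010
-----------------
  011111101111110
Decimal: 12046 | 6522 = 16254



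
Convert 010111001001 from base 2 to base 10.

Sum of powers of 2 for each 1-bit:
2^0 + 2^3 + 2^6 + 2^7 + 2^8 + 2^10
= 1 + 8 + 64 + 128 + 256 + 1024
= 1481



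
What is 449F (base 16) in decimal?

Expand by place value (powers of 16):
Digit values: F = 15
449F = 4 × 16^3 + 4 × 16^2 + 9 × 16^1 + 15 × 16^0
= 4 × 4096 + 4 × 256 + 9 × 16 + 15 × 1
= 16384 + 1024 + 144 + 15
= 17567



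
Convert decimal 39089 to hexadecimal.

Using repeated division by 16 (digits 10–15 are A–F):
39089 ÷ 16 = 2443 remainder 1
2443 ÷ 16 = 152 remainder 11 (B)
152 ÷ 16 = 9 remainder 8
9 ÷ 16 = 0 remainder 9
Reading remainders bottom to top: 98B1



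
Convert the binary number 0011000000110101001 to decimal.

Sum of powers of 2 for each 1-bit:
2^0 + 2^3 + 2^5 + 2^7 + 2^8 + 2^15 + 2^16
= 1 + 8 + 32 + 128 + 256 + 32768 + 65536
= 98729



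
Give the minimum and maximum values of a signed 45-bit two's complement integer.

For 45-bit two's complement:
Minimum: -2^44 = -17592186044416
Maximum: 2^44 - 1 = 17592186044415



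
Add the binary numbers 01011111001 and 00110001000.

Add column by column from the right: bit + bit + carry-in; write the sum mod 2, carry 1 when the sum is 2 or 3.
carry:  11111110000
        01011111001
+       00110001000
-------------------
       010010000001
(the carry out of the leftmost column, 0, becomes the leading bit)
Decimal check:
  01011111001 = 512 + 128 + 64 + 32 + 16 + 8 + 1 = 761
  00110001000 = 256 + 128 + 8 = 392
  761 + 392 = 1153, and 010010000001 = 1024 + 128 + 1 = 1153 ✓



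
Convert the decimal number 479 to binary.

Using repeated division by 2:
479 ÷ 2 = 239 remainder 1
239 ÷ 2 = 119 remainder 1
119 ÷ 2 = 59 remainder 1
59 ÷ 2 = 29 remainder 1
29 ÷ 2 = 14 remainder 1
14 ÷ 2 = 7 remainder 0
7 ÷ 2 = 3 remainder 1
3 ÷ 2 = 1 remainder 1
1 ÷ 2 = 0 remainder 1
Reading remainders bottom to top: 111011111



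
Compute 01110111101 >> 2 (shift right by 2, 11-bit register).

Original: 01110111101 (decimal 957)
Shift right by 2 positions
Drop the 2 low bits; fill with zeros on the left
Result: 00011101111 (decimal 239)
Equivalent: 957 >> 2 = 957 ÷ 2^2 = 239



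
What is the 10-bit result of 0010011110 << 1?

Original: 0010011110 (decimal 158)
Shift left by 1 position
Append 1 zero on the right
Result: 0100111100 (decimal 316)
Equivalent: 158 << 1 = 158 × 2^1 = 316



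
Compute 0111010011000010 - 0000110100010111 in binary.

Method 1 - Direct subtraction (column by column from the right: bit − bit − borrow-in; if negative, add 2 and borrow 1 from the next column):
borrow: 0001111001111110
        0111010011000010
-       0000110100010111
------------------------
        0110011110101011

Method 2 - Add two's complement:
Two's complement of 0000110100010111: invert → 1111001011101000, add 1 → 1111001011101001
  0111010011000010
+ 1111001011101001
------------------
 10110011110101011  (end carry out of the top bit = 1)
Discarding the end carry: 0110011110101011
Decimal check:
  0111010011000010 = 16384 + 8192 + 4096 + 1024 + 128 + 64 + 2 = 29890
  0000110100010111 = 2048 + 1024 + 256 + 16 + 4 + 2 + 1 = 3351
  29890 - 3351 = 26539, and 0110011110101011 = 16384 + 8192 + 1024 + 512 + 256 + 128 + 32 + 8 + 2 + 1 = 26539 ✓



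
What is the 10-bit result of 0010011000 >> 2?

Original: 0010011000 (decimal 152)
Shift right by 2 positions
Drop the 2 low bits; fill with zeros on the left
Result: 0000100110 (decimal 38)
Equivalent: 152 >> 2 = 152 ÷ 2^2 = 38



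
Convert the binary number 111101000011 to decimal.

Sum of powers of 2 for each 1-bit:
2^0 + 2^1 + 2^6 + 2^8 + 2^9 + 2^10 + 2^11
= 1 + 2 + 64 + 256 + 512 + 1024 + 2048
= 3907



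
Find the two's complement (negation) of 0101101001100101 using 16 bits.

Original: 0101101001100101
Step 1 - Invert all bits: 1010010110011010
Step 2 - Add 1: 1010010110011011
Verification: 0101101001100101 + 1010010110011011 = 10000000000000000; discarding the end carry (carry out of the top bit) leaves the 16-bit value 0000000000000000, as required for x + (-x)



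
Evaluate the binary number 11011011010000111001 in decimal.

Sum of powers of 2 for each 1-bit:
2^0 + 2^3 + 2^4 + 2^5 + 2^10 + 2^12 + 2^13 + 2^15 + 2^16 + 2^18 + 2^19
= 1 + 8 + 16 + 32 + 1024 + 4096 + 8192 + 32768 + 65536 + 262144 + 524288
= 898105



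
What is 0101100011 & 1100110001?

AND: 1 only when both bits are 1
  0101100011
& 1100110001
------------
  0100100001
Decimal: 355 & 817 = 289



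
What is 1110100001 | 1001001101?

OR: 1 when either bit is 1
  1110100001
| 1001001101
------------
  1111101101
Decimal: 929 | 589 = 1005



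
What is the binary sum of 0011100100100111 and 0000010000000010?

Add column by column from the right: bit + bit + carry-in; write the sum mod 2, carry 1 when the sum is 2 or 3.
carry:  0000000000001100
        0011100100100111
+       0000010000000010
------------------------
       00011110100101001
(the carry out of the leftmost column, 0, becomes the leading bit)
Decimal check:
  0011100100100111 = 8192 + 4096 + 2048 + 256 + 32 + 4 + 2 + 1 = 14631
  0000010000000010 = 1024 + 2 = 1026
  14631 + 1026 = 15657, and 00011110100101001 = 8192 + 4096 + 2048 + 1024 + 256 + 32 + 8 + 1 = 15657 ✓



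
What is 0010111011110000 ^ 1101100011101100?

XOR: 1 when bits differ
  0010111011110000
^ 1101100011101100
------------------
  1111011000011100
Decimal: 12016 ^ 55532 = 63004



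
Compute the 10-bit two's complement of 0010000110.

Original: 0010000110
Step 1 - Invert all bits: 1101111001
Step 2 - Add 1: 1101111010
Verification: 0010000110 + 1101111010 = 10000000000; discarding the end carry (carry out of the top bit) leaves the 10-bit value 0000000000, as required for x + (-x)



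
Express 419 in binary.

Using repeated division by 2:
419 ÷ 2 = 209 remainder 1
209 ÷ 2 = 104 remainder 1
104 ÷ 2 = 52 remainder 0
52 ÷ 2 = 26 remainder 0
26 ÷ 2 = 13 remainder 0
13 ÷ 2 = 6 remainder 1
6 ÷ 2 = 3 remainder 0
3 ÷ 2 = 1 remainder 1
1 ÷ 2 = 0 remainder 1
Reading remainders bottom to top: 110100011



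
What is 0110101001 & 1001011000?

AND: 1 only when both bits are 1
  0110101001
& 1001011000
------------
  0000001000
Decimal: 425 & 600 = 8



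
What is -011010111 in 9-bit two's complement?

Original: 011010111
Step 1 - Invert all bits: 100101000
Step 2 - Add 1: 100101001
Verification: 011010111 + 100101001 = 1000000000; discarding the end carry (carry out of the top bit) leaves the 9-bit value 000000000, as required for x + (-x)



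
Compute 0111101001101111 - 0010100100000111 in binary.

Method 1 - Direct subtraction (column by column from the right: bit − bit − borrow-in; if negative, add 2 and borrow 1 from the next column):
borrow: 0000001000000000
        0111101001101111
-       0010100100000111
------------------------
        0101000101101000

Method 2 - Add two's complement:
Two's complement of 0010100100000111: invert → 1101011011111000, add 1 → 1101011011111001
  0111101001101111
+ 1101011011111001
------------------
 10101000101101000  (end carry out of the top bit = 1)
Discarding the end carry: 0101000101101000
Decimal check:
  0111101001101111 = 16384 + 8192 + 4096 + 2048 + 512 + 64 + 32 + 8 + 4 + 2 + 1 = 31343
  0010100100000111 = 8192 + 2048 + 256 + 4 + 2 + 1 = 10503
  31343 - 10503 = 20840, and 0101000101101000 = 16384 + 4096 + 256 + 64 + 32 + 8 = 20840 ✓



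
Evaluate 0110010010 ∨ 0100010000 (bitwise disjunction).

OR: 1 when either bit is 1
  0110010010
| 0100010000
------------
  0110010010
Decimal: 402 | 272 = 402



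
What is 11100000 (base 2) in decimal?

Sum of powers of 2 for each 1-bit:
2^5 + 2^6 + 2^7
= 32 + 64 + 128
= 224



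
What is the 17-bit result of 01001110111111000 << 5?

Original: 01001110111111000 (decimal 40440)
Shift left by 5 positions
Append 5 zeros on the right and drop the 5 high bits that overflow the 17-bit width
Result: 11011111100000000 (decimal 114432)
Equivalent: 40440 << 5 = 40440 × 2^5 = 1294080, truncated to 17 bits = 114432



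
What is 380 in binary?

Using repeated division by 2:
380 ÷ 2 = 190 remainder 0
190 ÷ 2 = 95 remainder 0
95 ÷ 2 = 47 remainder 1
47 ÷ 2 = 23 remainder 1
23 ÷ 2 = 11 remainder 1
11 ÷ 2 = 5 remainder 1
5 ÷ 2 = 2 remainder 1
2 ÷ 2 = 1 remainder 0
1 ÷ 2 = 0 remainder 1
Reading remainders bottom to top: 101111100



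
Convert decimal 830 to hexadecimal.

Using repeated division by 16 (digits 10–15 are A–F):
830 ÷ 16 = 51 remainder 14 (E)
51 ÷ 16 = 3 remainder 3
3 ÷ 16 = 0 remainder 3
Reading remainders bottom to top: 33E



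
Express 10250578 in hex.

Using repeated division by 16 (digits 10–15 are A–F):
10250578 ÷ 16 = 640661 remainder 2
640661 ÷ 16 = 40041 remainder 5
40041 ÷ 16 = 2502 remainder 9
2502 ÷ 16 = 156 remainder 6
156 ÷ 16 = 9 remainder 12 (C)
9 ÷ 16 = 0 remainder 9
Reading remainders bottom to top: 9C6952



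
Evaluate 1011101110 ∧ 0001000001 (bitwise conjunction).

AND: 1 only when both bits are 1
  1011101110
& 0001000001
------------
  0001000000
Decimal: 750 & 65 = 64



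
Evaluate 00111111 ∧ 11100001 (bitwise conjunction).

AND: 1 only when both bits are 1
  00111111
& 11100001
----------
  00100001
Decimal: 63 & 225 = 33



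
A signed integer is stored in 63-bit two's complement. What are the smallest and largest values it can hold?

For 63-bit two's complement:
Minimum: -2^62 = -4611686018427387904
Maximum: 2^62 - 1 = 4611686018427387903



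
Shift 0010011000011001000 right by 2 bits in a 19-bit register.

Original: 0010011000011001000 (decimal 78024)
Shift right by 2 positions
Drop the 2 low bits; fill with zeros on the left
Result: 0000100110000110010 (decimal 19506)
Equivalent: 78024 >> 2 = 78024 ÷ 2^2 = 19506



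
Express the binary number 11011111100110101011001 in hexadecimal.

Group into 4-bit nibbles from right:
  0110 = 6
  1111 = F
  1100 = C
  1101 = D
  0101 = 5
  1001 = 9
Result: 6FCD59



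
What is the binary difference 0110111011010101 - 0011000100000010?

Method 1 - Direct subtraction (column by column from the right: bit − bit − borrow-in; if negative, add 2 and borrow 1 from the next column):
borrow: 0110001000000100
        0110111011010101
-       0011000100000010
------------------------
        0011110111010011

Method 2 - Add two's complement:
Two's complement of 0011000100000010: invert → 1100111011111101, add 1 → 1100111011111110
  0110111011010101
+ 1100111011111110
------------------
 10011110111010011  (end carry out of the top bit = 1)
Discarding the end carry: 0011110111010011
Decimal check:
  0110111011010101 = 16384 + 8192 + 2048 + 1024 + 512 + 128 + 64 + 16 + 4 + 1 = 28373
  0011000100000010 = 8192 + 4096 + 256 + 2 = 12546
  28373 - 12546 = 15827, and 0011110111010011 = 8192 + 4096 + 2048 + 1024 + 256 + 128 + 64 + 16 + 2 + 1 = 15827 ✓



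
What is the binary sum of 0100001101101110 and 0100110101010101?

Add column by column from the right: bit + bit + carry-in; write the sum mod 2, carry 1 when the sum is 2 or 3.
carry:  1001111011111000
        0100001101101110
+       0100110101010101
------------------------
       01001000011000011
(the carry out of the leftmost column, 0, becomes the leading bit)
Decimal check:
  0100001101101110 = 16384 + 512 + 256 + 64 + 32 + 8 + 4 + 2 = 17262
  0100110101010101 = 16384 + 2048 + 1024 + 256 + 64 + 16 + 4 + 1 = 19797
  17262 + 19797 = 37059, and 01001000011000011 = 32768 + 4096 + 128 + 64 + 2 + 1 = 37059 ✓



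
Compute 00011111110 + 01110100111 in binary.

Add column by column from the right: bit + bit + carry-in; write the sum mod 2, carry 1 when the sum is 2 or 3.
carry:  11111111100
        00011111110
+       01110100111
-------------------
       010010100101
(the carry out of the leftmost column, 0, becomes the leading bit)
Decimal check:
  00011111110 = 128 + 64 + 32 + 16 + 8 + 4 + 2 = 254
  01110100111 = 512 + 256 + 128 + 32 + 4 + 2 + 1 = 935
  254 + 935 = 1189, and 010010100101 = 1024 + 128 + 32 + 4 + 1 = 1189 ✓



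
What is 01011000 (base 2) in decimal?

Sum of powers of 2 for each 1-bit:
2^3 + 2^4 + 2^6
= 8 + 16 + 64
= 88



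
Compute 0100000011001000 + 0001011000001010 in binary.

Add column by column from the right: bit + bit + carry-in; write the sum mod 2, carry 1 when the sum is 2 or 3.
carry:  0000000000010000
        0100000011001000
+       0001011000001010
------------------------
       00101011011010010
(the carry out of the leftmost column, 0, becomes the leading bit)
Decimal check:
  0100000011001000 = 16384 + 128 + 64 + 8 = 16584
  0001011000001010 = 4096 + 1024 + 512 + 8 + 2 = 5642
  16584 + 5642 = 22226, and 00101011011010010 = 16384 + 4096 + 1024 + 512 + 128 + 64 + 16 + 2 = 22226 ✓



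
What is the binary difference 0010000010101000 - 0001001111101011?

Method 1 - Direct subtraction (column by column from the right: bit − bit − borrow-in; if negative, add 2 and borrow 1 from the next column):
borrow: 0011111111111110
        0010000010101000
-       0001001111101011
------------------------
        0000110010111101

Method 2 - Add two's complement:
Two's complement of 0001001111101011: invert → 1110110000010100, add 1 → 1110110000010101
  0010000010101000
+ 1110110000010101
------------------
 10000110010111101  (end carry out of the top bit = 1)
Discarding the end carry: 0000110010111101
Decimal check:
  0010000010101000 = 8192 + 128 + 32 + 8 = 8360
  0001001111101011 = 4096 + 512 + 256 + 128 + 64 + 32 + 8 + 2 + 1 = 5099
  8360 - 5099 = 3261, and 0000110010111101 = 2048 + 1024 + 128 + 32 + 16 + 8 + 4 + 1 = 3261 ✓



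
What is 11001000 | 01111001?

OR: 1 when either bit is 1
  11001000
| 01111001
----------
  11111001
Decimal: 200 | 121 = 249



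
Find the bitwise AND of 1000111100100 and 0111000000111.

AND: 1 only when both bits are 1
  1000111100100
& 0111000000111
---------------
  0000000000100
Decimal: 4580 & 3591 = 4



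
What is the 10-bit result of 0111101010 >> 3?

Original: 0111101010 (decimal 490)
Shift right by 3 positions
Drop the 3 low bits; fill with zeros on the left
Result: 0000111101 (decimal 61)
Equivalent: 490 >> 3 = 490 ÷ 2^3 = 61



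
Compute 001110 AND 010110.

AND: 1 only when both bits are 1
  001110
& 010110
--------
  000110
Decimal: 14 & 22 = 6



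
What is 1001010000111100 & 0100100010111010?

AND: 1 only when both bits are 1
  1001010000111100
& 0100100010111010
------------------
  0000000000111000
Decimal: 37948 & 18618 = 56



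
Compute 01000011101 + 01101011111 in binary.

Add column by column from the right: bit + bit + carry-in; write the sum mod 2, carry 1 when the sum is 2 or 3.
carry:  10000111110
        01000011101
+       01101011111
-------------------
       010101111100
(the carry out of the leftmost column, 0, becomes the leading bit)
Decimal check:
  01000011101 = 512 + 16 + 8 + 4 + 1 = 541
  01101011111 = 512 + 256 + 64 + 16 + 8 + 4 + 2 + 1 = 863
  541 + 863 = 1404, and 010101111100 = 1024 + 256 + 64 + 32 + 16 + 8 + 4 = 1404 ✓



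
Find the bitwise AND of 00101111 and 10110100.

AND: 1 only when both bits are 1
  00101111
& 10110100
----------
  00100100
Decimal: 47 & 180 = 36



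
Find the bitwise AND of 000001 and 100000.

AND: 1 only when both bits are 1
  000001
& 100000
--------
  000000
Decimal: 1 & 32 = 0



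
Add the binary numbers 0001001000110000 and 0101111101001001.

Add column by column from the right: bit + bit + carry-in; write the sum mod 2, carry 1 when the sum is 2 or 3.
carry:  0011110000000000
        0001001000110000
+       0101111101001001
------------------------
       00111000101111001
(the carry out of the leftmost column, 0, becomes the leading bit)
Decimal check:
  0001001000110000 = 4096 + 512 + 32 + 16 = 4656
  0101111101001001 = 16384 + 4096 + 2048 + 1024 + 512 + 256 + 64 + 8 + 1 = 24393
  4656 + 24393 = 29049, and 00111000101111001 = 16384 + 8192 + 4096 + 256 + 64 + 32 + 16 + 8 + 1 = 29049 ✓



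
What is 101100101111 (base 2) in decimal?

Sum of powers of 2 for each 1-bit:
2^0 + 2^1 + 2^2 + 2^3 + 2^5 + 2^8 + 2^9 + 2^11
= 1 + 2 + 4 + 8 + 32 + 256 + 512 + 2048
= 2863



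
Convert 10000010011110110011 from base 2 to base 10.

Sum of powers of 2 for each 1-bit:
2^0 + 2^1 + 2^4 + 2^5 + 2^7 + 2^8 + 2^9 + 2^10 + 2^13 + 2^19
= 1 + 2 + 16 + 32 + 128 + 256 + 512 + 1024 + 8192 + 524288
= 534451



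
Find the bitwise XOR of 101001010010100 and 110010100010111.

XOR: 1 when bits differ
  101001010010100
^ 110010100010111
-----------------
  011011110000011
Decimal: 21140 ^ 25879 = 14211



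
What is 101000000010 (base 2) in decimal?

Sum of powers of 2 for each 1-bit:
2^1 + 2^9 + 2^11
= 2 + 512 + 2048
= 2562



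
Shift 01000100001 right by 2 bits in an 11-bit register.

Original: 01000100001 (decimal 545)
Shift right by 2 positions
Drop the 2 low bits; fill with zeros on the left
Result: 00010001000 (decimal 136)
Equivalent: 545 >> 2 = 545 ÷ 2^2 = 136



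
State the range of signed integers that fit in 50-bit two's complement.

For 50-bit two's complement:
Minimum: -2^49 = -562949953421312
Maximum: 2^49 - 1 = 562949953421311



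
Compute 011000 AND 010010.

AND: 1 only when both bits are 1
  011000
& 010010
--------
  010000
Decimal: 24 & 18 = 16



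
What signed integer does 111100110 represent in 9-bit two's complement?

Binary: 111100110
Sign bit: 1 (negative)
Invert: 000011001
Add 1:  000011010
Magnitude: 000011010 = 16 + 8 + 2 = 26
Value: -26



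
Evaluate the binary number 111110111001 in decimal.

Sum of powers of 2 for each 1-bit:
2^0 + 2^3 + 2^4 + 2^5 + 2^7 + 2^8 + 2^9 + 2^10 + 2^11
= 1 + 8 + 16 + 32 + 128 + 256 + 512 + 1024 + 2048
= 4025



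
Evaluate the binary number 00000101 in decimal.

Sum of powers of 2 for each 1-bit:
2^0 + 2^2
= 1 + 4
= 5



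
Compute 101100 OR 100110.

OR: 1 when either bit is 1
  101100
| 100110
--------
  101110
Decimal: 44 | 38 = 46



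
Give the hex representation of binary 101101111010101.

Group into 4-bit nibbles from right:
  0101 = 5
  1011 = B
  1101 = D
  0101 = 5
Result: 5BD5



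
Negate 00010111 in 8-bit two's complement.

Original: 00010111
Step 1 - Invert all bits: 11101000
Step 2 - Add 1: 11101001
Verification: 00010111 + 11101001 = 100000000; discarding the end carry (carry out of the top bit) leaves the 8-bit value 00000000, as required for x + (-x)



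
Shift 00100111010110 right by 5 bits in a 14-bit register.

Original: 00100111010110 (decimal 2518)
Shift right by 5 positions
Drop the 5 low bits; fill with zeros on the left
Result: 00000001001110 (decimal 78)
Equivalent: 2518 >> 5 = 2518 ÷ 2^5 = 78



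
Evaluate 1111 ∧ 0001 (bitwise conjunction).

AND: 1 only when both bits are 1
  1111
& 0001
------
  0001
Decimal: 15 & 1 = 1

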